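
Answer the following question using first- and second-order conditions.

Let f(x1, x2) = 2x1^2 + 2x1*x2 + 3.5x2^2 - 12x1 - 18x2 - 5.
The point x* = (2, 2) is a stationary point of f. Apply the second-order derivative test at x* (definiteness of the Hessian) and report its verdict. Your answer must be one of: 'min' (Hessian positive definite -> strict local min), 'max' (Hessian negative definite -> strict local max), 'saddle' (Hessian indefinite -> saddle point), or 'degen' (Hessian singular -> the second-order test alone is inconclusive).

Compute the Hessian H = grad^2 f:
  H = [[4, 2], [2, 7]]
Verify stationarity: grad f(x*) = H x* + g = (0, 0).
Eigenvalues of H: 3, 8.
Both eigenvalues > 0, so H is positive definite -> x* is a strict local min.

min


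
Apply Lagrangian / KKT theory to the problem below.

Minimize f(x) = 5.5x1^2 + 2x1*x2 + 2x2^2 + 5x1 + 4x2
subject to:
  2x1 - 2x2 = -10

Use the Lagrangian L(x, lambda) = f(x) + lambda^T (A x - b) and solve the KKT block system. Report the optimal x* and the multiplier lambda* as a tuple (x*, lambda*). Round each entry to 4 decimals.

Form the Lagrangian:
  L(x, lambda) = (1/2) x^T Q x + c^T x + lambda^T (A x - b)
Stationarity (grad_x L = 0): Q x + c + A^T lambda = 0.
Primal feasibility: A x = b.

This gives the KKT block system:
  [ Q   A^T ] [ x     ]   [-c ]
  [ A    0  ] [ lambda ] = [ b ]

Solving the linear system:
  x*      = (-2.0526, 2.9474)
  lambda* = (5.8421)
  f(x*)   = 29.9737

x* = (-2.0526, 2.9474), lambda* = (5.8421)


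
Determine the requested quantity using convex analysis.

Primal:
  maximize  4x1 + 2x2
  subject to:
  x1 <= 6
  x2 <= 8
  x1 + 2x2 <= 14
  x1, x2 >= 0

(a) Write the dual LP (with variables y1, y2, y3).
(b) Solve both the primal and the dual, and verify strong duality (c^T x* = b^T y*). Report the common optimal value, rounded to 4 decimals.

The standard primal-dual pair for 'max c^T x s.t. A x <= b, x >= 0' is:
  Dual:  min b^T y  s.t.  A^T y >= c,  y >= 0.

So the dual LP is:
  minimize  6y1 + 8y2 + 14y3
  subject to:
    y1 + y3 >= 4
    y2 + 2y3 >= 2
    y1, y2, y3 >= 0

Solving the primal: x* = (6, 4).
  primal value c^T x* = 32.
Solving the dual: y* = (3, 0, 1).
  dual value b^T y* = 32.
Strong duality: c^T x* = b^T y*. Confirmed.

32


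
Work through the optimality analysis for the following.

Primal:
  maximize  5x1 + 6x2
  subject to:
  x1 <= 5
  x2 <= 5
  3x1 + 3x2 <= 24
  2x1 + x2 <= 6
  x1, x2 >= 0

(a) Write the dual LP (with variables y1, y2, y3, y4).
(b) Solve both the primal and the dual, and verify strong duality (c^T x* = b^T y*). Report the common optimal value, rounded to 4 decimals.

The standard primal-dual pair for 'max c^T x s.t. A x <= b, x >= 0' is:
  Dual:  min b^T y  s.t.  A^T y >= c,  y >= 0.

So the dual LP is:
  minimize  5y1 + 5y2 + 24y3 + 6y4
  subject to:
    y1 + 3y3 + 2y4 >= 5
    y2 + 3y3 + y4 >= 6
    y1, y2, y3, y4 >= 0

Solving the primal: x* = (0.5, 5).
  primal value c^T x* = 32.5.
Solving the dual: y* = (0, 3.5, 0, 2.5).
  dual value b^T y* = 32.5.
Strong duality: c^T x* = b^T y*. Confirmed.

32.5


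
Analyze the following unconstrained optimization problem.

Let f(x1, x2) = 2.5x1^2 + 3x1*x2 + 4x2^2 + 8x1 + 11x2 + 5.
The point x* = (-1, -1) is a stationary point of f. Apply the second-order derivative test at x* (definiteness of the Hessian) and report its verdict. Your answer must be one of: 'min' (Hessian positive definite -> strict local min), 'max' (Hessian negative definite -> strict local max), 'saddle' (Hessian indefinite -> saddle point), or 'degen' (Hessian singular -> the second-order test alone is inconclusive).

Compute the Hessian H = grad^2 f:
  H = [[5, 3], [3, 8]]
Verify stationarity: grad f(x*) = H x* + g = (0, 0).
Eigenvalues of H: 3.1459, 9.8541.
Both eigenvalues > 0, so H is positive definite -> x* is a strict local min.

min


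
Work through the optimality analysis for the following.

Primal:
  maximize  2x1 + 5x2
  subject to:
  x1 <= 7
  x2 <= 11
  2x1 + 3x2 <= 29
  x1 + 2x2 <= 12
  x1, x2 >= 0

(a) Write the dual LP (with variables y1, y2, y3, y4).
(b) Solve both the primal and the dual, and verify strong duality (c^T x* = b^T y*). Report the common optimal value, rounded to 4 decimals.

The standard primal-dual pair for 'max c^T x s.t. A x <= b, x >= 0' is:
  Dual:  min b^T y  s.t.  A^T y >= c,  y >= 0.

So the dual LP is:
  minimize  7y1 + 11y2 + 29y3 + 12y4
  subject to:
    y1 + 2y3 + y4 >= 2
    y2 + 3y3 + 2y4 >= 5
    y1, y2, y3, y4 >= 0

Solving the primal: x* = (0, 6).
  primal value c^T x* = 30.
Solving the dual: y* = (0, 0, 0, 2.5).
  dual value b^T y* = 30.
Strong duality: c^T x* = b^T y*. Confirmed.

30


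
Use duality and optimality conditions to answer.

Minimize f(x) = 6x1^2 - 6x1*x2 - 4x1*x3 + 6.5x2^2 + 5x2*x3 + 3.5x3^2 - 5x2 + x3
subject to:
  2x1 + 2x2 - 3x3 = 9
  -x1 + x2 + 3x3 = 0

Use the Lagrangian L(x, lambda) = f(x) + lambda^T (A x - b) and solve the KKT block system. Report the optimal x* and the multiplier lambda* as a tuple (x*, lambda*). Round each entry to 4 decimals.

Form the Lagrangian:
  L(x, lambda) = (1/2) x^T Q x + c^T x + lambda^T (A x - b)
Stationarity (grad_x L = 0): Q x + c + A^T lambda = 0.
Primal feasibility: A x = b.

This gives the KKT block system:
  [ Q   A^T ] [ x     ]   [-c ]
  [ A    0  ] [ lambda ] = [ b ]

Solving the linear system:
  x*      = (1.4261, 2.5246, -0.3662)
  lambda* = (-5.2158, -7.0009)
  f(x*)   = 16.9763

x* = (1.4261, 2.5246, -0.3662), lambda* = (-5.2158, -7.0009)


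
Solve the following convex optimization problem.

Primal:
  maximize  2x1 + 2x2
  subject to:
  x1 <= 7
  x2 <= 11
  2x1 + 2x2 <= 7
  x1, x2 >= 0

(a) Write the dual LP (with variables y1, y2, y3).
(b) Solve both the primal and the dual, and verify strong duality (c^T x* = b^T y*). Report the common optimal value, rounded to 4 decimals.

The standard primal-dual pair for 'max c^T x s.t. A x <= b, x >= 0' is:
  Dual:  min b^T y  s.t.  A^T y >= c,  y >= 0.

So the dual LP is:
  minimize  7y1 + 11y2 + 7y3
  subject to:
    y1 + 2y3 >= 2
    y2 + 2y3 >= 2
    y1, y2, y3 >= 0

Solving the primal: x* = (3.5, 0).
  primal value c^T x* = 7.
Solving the dual: y* = (0, 0, 1).
  dual value b^T y* = 7.
Strong duality: c^T x* = b^T y*. Confirmed.

7


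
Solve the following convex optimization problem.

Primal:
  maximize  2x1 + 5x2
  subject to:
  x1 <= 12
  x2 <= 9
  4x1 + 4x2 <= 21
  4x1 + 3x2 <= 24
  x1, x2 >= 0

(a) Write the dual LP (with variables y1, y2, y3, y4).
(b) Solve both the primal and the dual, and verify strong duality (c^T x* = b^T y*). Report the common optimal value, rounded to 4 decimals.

The standard primal-dual pair for 'max c^T x s.t. A x <= b, x >= 0' is:
  Dual:  min b^T y  s.t.  A^T y >= c,  y >= 0.

So the dual LP is:
  minimize  12y1 + 9y2 + 21y3 + 24y4
  subject to:
    y1 + 4y3 + 4y4 >= 2
    y2 + 4y3 + 3y4 >= 5
    y1, y2, y3, y4 >= 0

Solving the primal: x* = (0, 5.25).
  primal value c^T x* = 26.25.
Solving the dual: y* = (0, 0, 1.25, 0).
  dual value b^T y* = 26.25.
Strong duality: c^T x* = b^T y*. Confirmed.

26.25


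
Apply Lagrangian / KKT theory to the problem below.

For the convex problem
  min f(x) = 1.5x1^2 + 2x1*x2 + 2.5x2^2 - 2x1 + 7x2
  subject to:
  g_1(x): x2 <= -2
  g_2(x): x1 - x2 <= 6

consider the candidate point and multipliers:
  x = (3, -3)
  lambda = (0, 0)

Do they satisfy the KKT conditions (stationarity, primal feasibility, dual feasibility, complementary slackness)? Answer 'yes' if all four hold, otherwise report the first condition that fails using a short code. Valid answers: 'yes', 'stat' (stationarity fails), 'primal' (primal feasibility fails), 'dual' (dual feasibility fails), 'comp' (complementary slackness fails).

Gradient of f: grad f(x) = Q x + c = (1, -2)
Constraint values g_i(x) = a_i^T x - b_i:
  g_1((3, -3)) = -1
  g_2((3, -3)) = 0
Stationarity residual: grad f(x) + sum_i lambda_i a_i = (1, -2)
  -> stationarity FAILS
Primal feasibility (all g_i <= 0): OK
Dual feasibility (all lambda_i >= 0): OK
Complementary slackness (lambda_i * g_i(x) = 0 for all i): OK

Verdict: the first failing condition is stationarity -> stat.

stat


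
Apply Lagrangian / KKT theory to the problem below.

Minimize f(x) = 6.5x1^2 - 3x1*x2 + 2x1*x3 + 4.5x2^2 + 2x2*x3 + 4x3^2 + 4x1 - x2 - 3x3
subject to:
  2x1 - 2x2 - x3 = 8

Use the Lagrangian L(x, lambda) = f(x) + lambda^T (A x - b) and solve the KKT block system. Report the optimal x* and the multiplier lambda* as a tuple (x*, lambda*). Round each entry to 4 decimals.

Form the Lagrangian:
  L(x, lambda) = (1/2) x^T Q x + c^T x + lambda^T (A x - b)
Stationarity (grad_x L = 0): Q x + c + A^T lambda = 0.
Primal feasibility: A x = b.

This gives the KKT block system:
  [ Q   A^T ] [ x     ]   [-c ]
  [ A    0  ] [ lambda ] = [ b ]

Solving the linear system:
  x*      = (1.3798, -2.0821, -1.0763)
  lambda* = (-13.0153)
  f(x*)   = 57.4761

x* = (1.3798, -2.0821, -1.0763), lambda* = (-13.0153)


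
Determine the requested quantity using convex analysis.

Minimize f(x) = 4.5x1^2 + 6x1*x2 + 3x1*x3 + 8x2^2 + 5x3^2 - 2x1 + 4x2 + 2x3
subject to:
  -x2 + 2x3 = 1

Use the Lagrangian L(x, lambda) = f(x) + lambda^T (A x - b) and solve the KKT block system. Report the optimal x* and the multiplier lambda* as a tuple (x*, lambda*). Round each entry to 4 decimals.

Form the Lagrangian:
  L(x, lambda) = (1/2) x^T Q x + c^T x + lambda^T (A x - b)
Stationarity (grad_x L = 0): Q x + c + A^T lambda = 0.
Primal feasibility: A x = b.

This gives the KKT block system:
  [ Q   A^T ] [ x     ]   [-c ]
  [ A    0  ] [ lambda ] = [ b ]

Solving the linear system:
  x*      = (0.5941, -0.6463, 0.1769)
  lambda* = (-2.7755)
  f(x*)   = -0.322

x* = (0.5941, -0.6463, 0.1769), lambda* = (-2.7755)


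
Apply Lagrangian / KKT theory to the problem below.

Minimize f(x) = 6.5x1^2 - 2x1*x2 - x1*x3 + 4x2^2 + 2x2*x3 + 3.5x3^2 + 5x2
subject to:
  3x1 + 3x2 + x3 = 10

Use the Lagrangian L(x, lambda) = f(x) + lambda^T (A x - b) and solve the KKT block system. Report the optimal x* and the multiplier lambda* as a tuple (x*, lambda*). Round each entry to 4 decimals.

Form the Lagrangian:
  L(x, lambda) = (1/2) x^T Q x + c^T x + lambda^T (A x - b)
Stationarity (grad_x L = 0): Q x + c + A^T lambda = 0.
Primal feasibility: A x = b.

This gives the KKT block system:
  [ Q   A^T ] [ x     ]   [-c ]
  [ A    0  ] [ lambda ] = [ b ]

Solving the linear system:
  x*      = (1.5265, 1.635, 0.5156)
  lambda* = (-5.3528)
  f(x*)   = 30.8514

x* = (1.5265, 1.635, 0.5156), lambda* = (-5.3528)


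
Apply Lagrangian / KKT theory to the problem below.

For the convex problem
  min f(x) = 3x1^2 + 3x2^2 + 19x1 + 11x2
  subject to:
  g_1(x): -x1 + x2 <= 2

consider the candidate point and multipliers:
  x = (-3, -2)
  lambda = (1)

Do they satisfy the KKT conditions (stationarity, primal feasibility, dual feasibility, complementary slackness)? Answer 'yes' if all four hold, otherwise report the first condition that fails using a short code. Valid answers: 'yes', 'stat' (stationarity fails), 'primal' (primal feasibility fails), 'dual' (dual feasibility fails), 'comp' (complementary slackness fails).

Gradient of f: grad f(x) = Q x + c = (1, -1)
Constraint values g_i(x) = a_i^T x - b_i:
  g_1((-3, -2)) = -1
Stationarity residual: grad f(x) + sum_i lambda_i a_i = (0, 0)
  -> stationarity OK
Primal feasibility (all g_i <= 0): OK
Dual feasibility (all lambda_i >= 0): OK
Complementary slackness (lambda_i * g_i(x) = 0 for all i): FAILS

Verdict: the first failing condition is complementary_slackness -> comp.

comp


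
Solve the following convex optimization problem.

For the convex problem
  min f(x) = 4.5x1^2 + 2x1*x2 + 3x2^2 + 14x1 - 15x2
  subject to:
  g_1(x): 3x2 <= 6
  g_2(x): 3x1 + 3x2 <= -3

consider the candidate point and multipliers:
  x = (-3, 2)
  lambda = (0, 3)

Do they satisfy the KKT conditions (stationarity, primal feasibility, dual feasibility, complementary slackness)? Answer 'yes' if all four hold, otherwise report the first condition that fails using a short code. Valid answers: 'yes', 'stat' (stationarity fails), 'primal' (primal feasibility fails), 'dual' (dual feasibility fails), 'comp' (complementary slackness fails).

Gradient of f: grad f(x) = Q x + c = (-9, -9)
Constraint values g_i(x) = a_i^T x - b_i:
  g_1((-3, 2)) = 0
  g_2((-3, 2)) = 0
Stationarity residual: grad f(x) + sum_i lambda_i a_i = (0, 0)
  -> stationarity OK
Primal feasibility (all g_i <= 0): OK
Dual feasibility (all lambda_i >= 0): OK
Complementary slackness (lambda_i * g_i(x) = 0 for all i): OK

Verdict: yes, KKT holds.

yes


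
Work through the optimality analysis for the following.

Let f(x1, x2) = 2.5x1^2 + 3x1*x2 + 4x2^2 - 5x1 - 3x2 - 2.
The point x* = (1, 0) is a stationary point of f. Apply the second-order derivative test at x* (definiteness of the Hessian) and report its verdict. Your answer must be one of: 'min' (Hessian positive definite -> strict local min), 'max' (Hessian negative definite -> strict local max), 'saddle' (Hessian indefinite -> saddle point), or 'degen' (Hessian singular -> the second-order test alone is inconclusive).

Compute the Hessian H = grad^2 f:
  H = [[5, 3], [3, 8]]
Verify stationarity: grad f(x*) = H x* + g = (0, 0).
Eigenvalues of H: 3.1459, 9.8541.
Both eigenvalues > 0, so H is positive definite -> x* is a strict local min.

min


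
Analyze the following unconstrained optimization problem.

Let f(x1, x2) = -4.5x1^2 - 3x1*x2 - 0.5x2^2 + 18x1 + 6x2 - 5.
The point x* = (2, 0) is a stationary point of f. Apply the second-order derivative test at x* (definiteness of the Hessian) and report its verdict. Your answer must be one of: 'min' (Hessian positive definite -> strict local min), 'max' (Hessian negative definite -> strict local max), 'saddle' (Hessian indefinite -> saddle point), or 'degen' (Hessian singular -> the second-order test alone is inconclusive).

Compute the Hessian H = grad^2 f:
  H = [[-9, -3], [-3, -1]]
Verify stationarity: grad f(x*) = H x* + g = (0, 0).
Eigenvalues of H: -10, 0.
H has a zero eigenvalue (singular; negative semidefinite but not definite), so H is neither positive definite, negative definite, nor indefinite. The second-order test alone is inconclusive -> degen.
(Indeed, f is constant along the null direction of H through x*, so x* is not a strict local extremum.)

degen


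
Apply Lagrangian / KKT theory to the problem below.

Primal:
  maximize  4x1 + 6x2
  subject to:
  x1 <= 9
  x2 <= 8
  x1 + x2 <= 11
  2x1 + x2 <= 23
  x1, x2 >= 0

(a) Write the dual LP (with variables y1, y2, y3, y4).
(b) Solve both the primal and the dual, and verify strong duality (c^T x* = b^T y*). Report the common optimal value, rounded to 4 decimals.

The standard primal-dual pair for 'max c^T x s.t. A x <= b, x >= 0' is:
  Dual:  min b^T y  s.t.  A^T y >= c,  y >= 0.

So the dual LP is:
  minimize  9y1 + 8y2 + 11y3 + 23y4
  subject to:
    y1 + y3 + 2y4 >= 4
    y2 + y3 + y4 >= 6
    y1, y2, y3, y4 >= 0

Solving the primal: x* = (3, 8).
  primal value c^T x* = 60.
Solving the dual: y* = (0, 2, 4, 0).
  dual value b^T y* = 60.
Strong duality: c^T x* = b^T y*. Confirmed.

60


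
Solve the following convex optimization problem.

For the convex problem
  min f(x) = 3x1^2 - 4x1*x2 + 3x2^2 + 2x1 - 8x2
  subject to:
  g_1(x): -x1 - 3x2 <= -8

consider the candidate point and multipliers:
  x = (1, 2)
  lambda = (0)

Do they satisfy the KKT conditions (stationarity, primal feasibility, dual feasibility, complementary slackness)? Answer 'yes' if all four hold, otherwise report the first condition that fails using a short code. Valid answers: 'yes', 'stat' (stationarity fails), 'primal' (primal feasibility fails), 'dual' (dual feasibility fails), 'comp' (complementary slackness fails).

Gradient of f: grad f(x) = Q x + c = (0, 0)
Constraint values g_i(x) = a_i^T x - b_i:
  g_1((1, 2)) = 1
Stationarity residual: grad f(x) + sum_i lambda_i a_i = (0, 0)
  -> stationarity OK
Primal feasibility (all g_i <= 0): FAILS
Dual feasibility (all lambda_i >= 0): OK
Complementary slackness (lambda_i * g_i(x) = 0 for all i): OK

Verdict: the first failing condition is primal_feasibility -> primal.

primal


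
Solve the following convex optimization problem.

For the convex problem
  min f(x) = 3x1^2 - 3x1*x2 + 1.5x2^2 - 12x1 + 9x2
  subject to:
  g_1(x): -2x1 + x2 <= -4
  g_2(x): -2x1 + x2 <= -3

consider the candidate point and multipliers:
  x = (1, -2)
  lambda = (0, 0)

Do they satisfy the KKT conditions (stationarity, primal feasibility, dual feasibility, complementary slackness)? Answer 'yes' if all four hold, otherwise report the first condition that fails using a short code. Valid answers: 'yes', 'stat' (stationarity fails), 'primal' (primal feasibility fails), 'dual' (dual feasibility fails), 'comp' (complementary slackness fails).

Gradient of f: grad f(x) = Q x + c = (0, 0)
Constraint values g_i(x) = a_i^T x - b_i:
  g_1((1, -2)) = 0
  g_2((1, -2)) = -1
Stationarity residual: grad f(x) + sum_i lambda_i a_i = (0, 0)
  -> stationarity OK
Primal feasibility (all g_i <= 0): OK
Dual feasibility (all lambda_i >= 0): OK
Complementary slackness (lambda_i * g_i(x) = 0 for all i): OK

Verdict: yes, KKT holds.

yes


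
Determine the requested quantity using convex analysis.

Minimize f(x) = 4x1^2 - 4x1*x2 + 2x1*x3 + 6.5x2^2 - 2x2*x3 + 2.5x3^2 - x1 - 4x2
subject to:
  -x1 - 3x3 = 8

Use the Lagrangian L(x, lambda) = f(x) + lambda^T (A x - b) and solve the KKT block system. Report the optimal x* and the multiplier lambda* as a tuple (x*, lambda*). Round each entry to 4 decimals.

Form the Lagrangian:
  L(x, lambda) = (1/2) x^T Q x + c^T x + lambda^T (A x - b)
Stationarity (grad_x L = 0): Q x + c + A^T lambda = 0.
Primal feasibility: A x = b.

This gives the KKT block system:
  [ Q   A^T ] [ x     ]   [-c ]
  [ A    0  ] [ lambda ] = [ b ]

Solving the linear system:
  x*      = (0.243, -0.0403, -2.7477)
  lambda* = (-4.3906)
  f(x*)   = 17.5215

x* = (0.243, -0.0403, -2.7477), lambda* = (-4.3906)


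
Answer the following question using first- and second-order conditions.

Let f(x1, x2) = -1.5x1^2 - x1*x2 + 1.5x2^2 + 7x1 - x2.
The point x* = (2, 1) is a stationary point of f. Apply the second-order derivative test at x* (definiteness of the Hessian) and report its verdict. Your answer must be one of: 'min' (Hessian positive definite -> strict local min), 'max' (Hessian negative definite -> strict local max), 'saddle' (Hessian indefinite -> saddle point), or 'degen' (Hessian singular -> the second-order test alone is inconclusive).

Compute the Hessian H = grad^2 f:
  H = [[-3, -1], [-1, 3]]
Verify stationarity: grad f(x*) = H x* + g = (0, 0).
Eigenvalues of H: -3.1623, 3.1623.
Eigenvalues have mixed signs, so H is indefinite -> x* is a saddle point.

saddle


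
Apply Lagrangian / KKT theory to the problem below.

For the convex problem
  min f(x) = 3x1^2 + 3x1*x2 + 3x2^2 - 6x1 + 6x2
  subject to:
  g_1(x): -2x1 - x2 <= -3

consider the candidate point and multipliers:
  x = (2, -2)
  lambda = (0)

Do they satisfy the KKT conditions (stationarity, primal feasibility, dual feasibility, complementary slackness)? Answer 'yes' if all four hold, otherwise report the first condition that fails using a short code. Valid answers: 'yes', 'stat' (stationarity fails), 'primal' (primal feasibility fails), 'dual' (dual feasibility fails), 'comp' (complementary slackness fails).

Gradient of f: grad f(x) = Q x + c = (0, 0)
Constraint values g_i(x) = a_i^T x - b_i:
  g_1((2, -2)) = 1
Stationarity residual: grad f(x) + sum_i lambda_i a_i = (0, 0)
  -> stationarity OK
Primal feasibility (all g_i <= 0): FAILS
Dual feasibility (all lambda_i >= 0): OK
Complementary slackness (lambda_i * g_i(x) = 0 for all i): OK

Verdict: the first failing condition is primal_feasibility -> primal.

primal


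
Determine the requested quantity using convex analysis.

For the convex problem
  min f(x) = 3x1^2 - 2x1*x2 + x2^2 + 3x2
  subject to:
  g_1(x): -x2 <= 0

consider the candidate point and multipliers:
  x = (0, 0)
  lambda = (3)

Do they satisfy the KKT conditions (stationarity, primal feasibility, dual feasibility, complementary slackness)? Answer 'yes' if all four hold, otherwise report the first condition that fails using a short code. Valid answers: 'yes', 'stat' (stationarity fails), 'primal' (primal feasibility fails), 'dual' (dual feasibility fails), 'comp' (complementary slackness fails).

Gradient of f: grad f(x) = Q x + c = (0, 3)
Constraint values g_i(x) = a_i^T x - b_i:
  g_1((0, 0)) = 0
Stationarity residual: grad f(x) + sum_i lambda_i a_i = (0, 0)
  -> stationarity OK
Primal feasibility (all g_i <= 0): OK
Dual feasibility (all lambda_i >= 0): OK
Complementary slackness (lambda_i * g_i(x) = 0 for all i): OK

Verdict: yes, KKT holds.

yes


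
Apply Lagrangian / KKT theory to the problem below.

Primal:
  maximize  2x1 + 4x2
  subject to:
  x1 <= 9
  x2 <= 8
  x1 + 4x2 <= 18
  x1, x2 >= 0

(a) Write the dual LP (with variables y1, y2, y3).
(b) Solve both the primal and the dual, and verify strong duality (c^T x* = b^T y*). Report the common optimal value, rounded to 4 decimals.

The standard primal-dual pair for 'max c^T x s.t. A x <= b, x >= 0' is:
  Dual:  min b^T y  s.t.  A^T y >= c,  y >= 0.

So the dual LP is:
  minimize  9y1 + 8y2 + 18y3
  subject to:
    y1 + y3 >= 2
    y2 + 4y3 >= 4
    y1, y2, y3 >= 0

Solving the primal: x* = (9, 2.25).
  primal value c^T x* = 27.
Solving the dual: y* = (1, 0, 1).
  dual value b^T y* = 27.
Strong duality: c^T x* = b^T y*. Confirmed.

27


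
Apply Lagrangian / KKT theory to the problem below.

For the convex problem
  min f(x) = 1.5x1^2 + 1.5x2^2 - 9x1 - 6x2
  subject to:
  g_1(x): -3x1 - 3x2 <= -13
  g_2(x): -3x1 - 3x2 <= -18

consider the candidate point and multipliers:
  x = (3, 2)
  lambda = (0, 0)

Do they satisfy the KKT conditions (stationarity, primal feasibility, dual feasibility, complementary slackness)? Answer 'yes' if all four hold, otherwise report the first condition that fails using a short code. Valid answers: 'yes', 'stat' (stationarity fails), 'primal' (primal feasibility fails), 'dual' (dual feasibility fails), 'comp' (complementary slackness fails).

Gradient of f: grad f(x) = Q x + c = (0, 0)
Constraint values g_i(x) = a_i^T x - b_i:
  g_1((3, 2)) = -2
  g_2((3, 2)) = 3
Stationarity residual: grad f(x) + sum_i lambda_i a_i = (0, 0)
  -> stationarity OK
Primal feasibility (all g_i <= 0): FAILS
Dual feasibility (all lambda_i >= 0): OK
Complementary slackness (lambda_i * g_i(x) = 0 for all i): OK

Verdict: the first failing condition is primal_feasibility -> primal.

primal


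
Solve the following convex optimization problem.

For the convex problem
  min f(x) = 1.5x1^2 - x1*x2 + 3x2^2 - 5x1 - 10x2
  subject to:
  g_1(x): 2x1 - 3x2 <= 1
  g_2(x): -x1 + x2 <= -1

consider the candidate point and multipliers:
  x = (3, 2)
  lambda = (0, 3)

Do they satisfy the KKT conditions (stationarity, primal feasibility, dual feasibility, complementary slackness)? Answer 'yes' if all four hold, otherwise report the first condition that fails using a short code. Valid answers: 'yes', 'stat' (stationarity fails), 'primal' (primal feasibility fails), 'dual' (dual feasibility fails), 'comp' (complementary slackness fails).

Gradient of f: grad f(x) = Q x + c = (2, -1)
Constraint values g_i(x) = a_i^T x - b_i:
  g_1((3, 2)) = -1
  g_2((3, 2)) = 0
Stationarity residual: grad f(x) + sum_i lambda_i a_i = (-1, 2)
  -> stationarity FAILS
Primal feasibility (all g_i <= 0): OK
Dual feasibility (all lambda_i >= 0): OK
Complementary slackness (lambda_i * g_i(x) = 0 for all i): OK

Verdict: the first failing condition is stationarity -> stat.

stat


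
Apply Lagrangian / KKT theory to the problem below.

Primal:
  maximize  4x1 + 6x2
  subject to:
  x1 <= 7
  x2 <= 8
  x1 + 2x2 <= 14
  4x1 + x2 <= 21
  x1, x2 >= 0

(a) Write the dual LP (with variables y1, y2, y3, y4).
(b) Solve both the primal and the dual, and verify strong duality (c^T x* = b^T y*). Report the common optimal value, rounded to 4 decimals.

The standard primal-dual pair for 'max c^T x s.t. A x <= b, x >= 0' is:
  Dual:  min b^T y  s.t.  A^T y >= c,  y >= 0.

So the dual LP is:
  minimize  7y1 + 8y2 + 14y3 + 21y4
  subject to:
    y1 + y3 + 4y4 >= 4
    y2 + 2y3 + y4 >= 6
    y1, y2, y3, y4 >= 0

Solving the primal: x* = (4, 5).
  primal value c^T x* = 46.
Solving the dual: y* = (0, 0, 2.8571, 0.2857).
  dual value b^T y* = 46.
Strong duality: c^T x* = b^T y*. Confirmed.

46


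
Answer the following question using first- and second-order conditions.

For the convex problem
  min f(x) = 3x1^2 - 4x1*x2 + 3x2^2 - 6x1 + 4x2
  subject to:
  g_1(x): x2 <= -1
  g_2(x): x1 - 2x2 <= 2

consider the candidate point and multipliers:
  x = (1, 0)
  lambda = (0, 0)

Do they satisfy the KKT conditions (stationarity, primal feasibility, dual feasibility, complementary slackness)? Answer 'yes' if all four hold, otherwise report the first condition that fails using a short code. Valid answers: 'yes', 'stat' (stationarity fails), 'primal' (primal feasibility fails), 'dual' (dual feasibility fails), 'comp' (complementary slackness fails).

Gradient of f: grad f(x) = Q x + c = (0, 0)
Constraint values g_i(x) = a_i^T x - b_i:
  g_1((1, 0)) = 1
  g_2((1, 0)) = -1
Stationarity residual: grad f(x) + sum_i lambda_i a_i = (0, 0)
  -> stationarity OK
Primal feasibility (all g_i <= 0): FAILS
Dual feasibility (all lambda_i >= 0): OK
Complementary slackness (lambda_i * g_i(x) = 0 for all i): OK

Verdict: the first failing condition is primal_feasibility -> primal.

primal


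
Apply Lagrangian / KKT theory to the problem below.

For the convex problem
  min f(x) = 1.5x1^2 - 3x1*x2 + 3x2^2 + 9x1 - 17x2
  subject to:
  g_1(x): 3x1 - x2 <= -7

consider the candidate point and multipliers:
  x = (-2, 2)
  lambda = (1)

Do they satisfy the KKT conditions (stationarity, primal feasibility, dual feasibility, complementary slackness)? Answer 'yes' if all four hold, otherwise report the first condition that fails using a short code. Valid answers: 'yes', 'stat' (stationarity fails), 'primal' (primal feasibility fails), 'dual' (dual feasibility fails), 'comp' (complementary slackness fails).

Gradient of f: grad f(x) = Q x + c = (-3, 1)
Constraint values g_i(x) = a_i^T x - b_i:
  g_1((-2, 2)) = -1
Stationarity residual: grad f(x) + sum_i lambda_i a_i = (0, 0)
  -> stationarity OK
Primal feasibility (all g_i <= 0): OK
Dual feasibility (all lambda_i >= 0): OK
Complementary slackness (lambda_i * g_i(x) = 0 for all i): FAILS

Verdict: the first failing condition is complementary_slackness -> comp.

comp


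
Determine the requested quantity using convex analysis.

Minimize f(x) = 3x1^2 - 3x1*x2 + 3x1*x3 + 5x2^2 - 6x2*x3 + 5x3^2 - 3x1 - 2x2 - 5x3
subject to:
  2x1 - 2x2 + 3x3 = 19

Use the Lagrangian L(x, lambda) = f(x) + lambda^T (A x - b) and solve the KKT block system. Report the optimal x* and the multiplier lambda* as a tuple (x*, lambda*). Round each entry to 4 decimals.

Form the Lagrangian:
  L(x, lambda) = (1/2) x^T Q x + c^T x + lambda^T (A x - b)
Stationarity (grad_x L = 0): Q x + c + A^T lambda = 0.
Primal feasibility: A x = b.

This gives the KKT block system:
  [ Q   A^T ] [ x     ]   [-c ]
  [ A    0  ] [ lambda ] = [ b ]

Solving the linear system:
  x*      = (3.7803, 1.0197, 4.493)
  lambda* = (-15.0507)
  f(x*)   = 125.0592

x* = (3.7803, 1.0197, 4.493), lambda* = (-15.0507)


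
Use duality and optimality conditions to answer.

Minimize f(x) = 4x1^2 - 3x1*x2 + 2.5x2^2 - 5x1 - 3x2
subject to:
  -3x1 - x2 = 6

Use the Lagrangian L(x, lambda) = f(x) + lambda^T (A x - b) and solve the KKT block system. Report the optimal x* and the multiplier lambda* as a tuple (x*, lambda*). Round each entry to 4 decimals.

Form the Lagrangian:
  L(x, lambda) = (1/2) x^T Q x + c^T x + lambda^T (A x - b)
Stationarity (grad_x L = 0): Q x + c + A^T lambda = 0.
Primal feasibility: A x = b.

This gives the KKT block system:
  [ Q   A^T ] [ x     ]   [-c ]
  [ A    0  ] [ lambda ] = [ b ]

Solving the linear system:
  x*      = (-1.5775, -1.2676)
  lambda* = (-4.6056)
  f(x*)   = 19.662

x* = (-1.5775, -1.2676), lambda* = (-4.6056)


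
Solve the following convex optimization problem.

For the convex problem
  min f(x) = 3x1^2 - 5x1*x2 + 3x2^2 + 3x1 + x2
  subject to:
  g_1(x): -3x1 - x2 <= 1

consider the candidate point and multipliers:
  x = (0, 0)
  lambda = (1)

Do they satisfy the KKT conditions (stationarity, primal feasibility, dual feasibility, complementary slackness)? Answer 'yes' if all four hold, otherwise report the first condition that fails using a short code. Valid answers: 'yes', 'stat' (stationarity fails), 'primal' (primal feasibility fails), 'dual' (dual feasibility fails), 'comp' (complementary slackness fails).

Gradient of f: grad f(x) = Q x + c = (3, 1)
Constraint values g_i(x) = a_i^T x - b_i:
  g_1((0, 0)) = -1
Stationarity residual: grad f(x) + sum_i lambda_i a_i = (0, 0)
  -> stationarity OK
Primal feasibility (all g_i <= 0): OK
Dual feasibility (all lambda_i >= 0): OK
Complementary slackness (lambda_i * g_i(x) = 0 for all i): FAILS

Verdict: the first failing condition is complementary_slackness -> comp.

comp


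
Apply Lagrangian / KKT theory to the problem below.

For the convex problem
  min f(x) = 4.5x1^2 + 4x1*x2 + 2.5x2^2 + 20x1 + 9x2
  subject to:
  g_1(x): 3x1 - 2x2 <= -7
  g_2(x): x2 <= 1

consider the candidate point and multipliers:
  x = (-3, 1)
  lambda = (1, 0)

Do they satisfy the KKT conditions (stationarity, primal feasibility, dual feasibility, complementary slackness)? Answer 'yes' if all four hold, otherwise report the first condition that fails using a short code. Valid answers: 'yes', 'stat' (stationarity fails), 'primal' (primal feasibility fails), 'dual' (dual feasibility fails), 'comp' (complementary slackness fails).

Gradient of f: grad f(x) = Q x + c = (-3, 2)
Constraint values g_i(x) = a_i^T x - b_i:
  g_1((-3, 1)) = -4
  g_2((-3, 1)) = 0
Stationarity residual: grad f(x) + sum_i lambda_i a_i = (0, 0)
  -> stationarity OK
Primal feasibility (all g_i <= 0): OK
Dual feasibility (all lambda_i >= 0): OK
Complementary slackness (lambda_i * g_i(x) = 0 for all i): FAILS

Verdict: the first failing condition is complementary_slackness -> comp.

comp


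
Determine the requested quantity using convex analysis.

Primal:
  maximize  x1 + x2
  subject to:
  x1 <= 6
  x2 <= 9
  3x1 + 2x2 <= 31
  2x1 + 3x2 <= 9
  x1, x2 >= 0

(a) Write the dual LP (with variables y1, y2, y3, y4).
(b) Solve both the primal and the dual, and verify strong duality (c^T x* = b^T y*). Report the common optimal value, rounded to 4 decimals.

The standard primal-dual pair for 'max c^T x s.t. A x <= b, x >= 0' is:
  Dual:  min b^T y  s.t.  A^T y >= c,  y >= 0.

So the dual LP is:
  minimize  6y1 + 9y2 + 31y3 + 9y4
  subject to:
    y1 + 3y3 + 2y4 >= 1
    y2 + 2y3 + 3y4 >= 1
    y1, y2, y3, y4 >= 0

Solving the primal: x* = (4.5, 0).
  primal value c^T x* = 4.5.
Solving the dual: y* = (0, 0, 0, 0.5).
  dual value b^T y* = 4.5.
Strong duality: c^T x* = b^T y*. Confirmed.

4.5


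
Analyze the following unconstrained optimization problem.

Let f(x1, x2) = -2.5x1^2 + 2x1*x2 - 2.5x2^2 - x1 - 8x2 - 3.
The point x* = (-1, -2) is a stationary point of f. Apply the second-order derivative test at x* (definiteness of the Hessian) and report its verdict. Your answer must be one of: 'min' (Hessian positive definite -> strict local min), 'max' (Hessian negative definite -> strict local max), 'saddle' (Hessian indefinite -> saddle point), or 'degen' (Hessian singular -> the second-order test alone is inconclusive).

Compute the Hessian H = grad^2 f:
  H = [[-5, 2], [2, -5]]
Verify stationarity: grad f(x*) = H x* + g = (0, 0).
Eigenvalues of H: -7, -3.
Both eigenvalues < 0, so H is negative definite -> x* is a strict local max.

max


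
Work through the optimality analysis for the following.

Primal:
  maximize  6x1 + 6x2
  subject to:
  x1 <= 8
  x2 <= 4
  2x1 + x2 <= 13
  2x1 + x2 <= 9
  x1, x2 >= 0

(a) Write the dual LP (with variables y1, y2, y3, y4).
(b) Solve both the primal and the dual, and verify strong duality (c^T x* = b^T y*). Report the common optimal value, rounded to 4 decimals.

The standard primal-dual pair for 'max c^T x s.t. A x <= b, x >= 0' is:
  Dual:  min b^T y  s.t.  A^T y >= c,  y >= 0.

So the dual LP is:
  minimize  8y1 + 4y2 + 13y3 + 9y4
  subject to:
    y1 + 2y3 + 2y4 >= 6
    y2 + y3 + y4 >= 6
    y1, y2, y3, y4 >= 0

Solving the primal: x* = (2.5, 4).
  primal value c^T x* = 39.
Solving the dual: y* = (0, 3, 0, 3).
  dual value b^T y* = 39.
Strong duality: c^T x* = b^T y*. Confirmed.

39


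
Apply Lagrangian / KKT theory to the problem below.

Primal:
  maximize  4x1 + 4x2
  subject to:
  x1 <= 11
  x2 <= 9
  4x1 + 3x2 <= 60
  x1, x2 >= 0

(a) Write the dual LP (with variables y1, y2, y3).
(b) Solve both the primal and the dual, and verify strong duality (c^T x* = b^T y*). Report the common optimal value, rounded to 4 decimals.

The standard primal-dual pair for 'max c^T x s.t. A x <= b, x >= 0' is:
  Dual:  min b^T y  s.t.  A^T y >= c,  y >= 0.

So the dual LP is:
  minimize  11y1 + 9y2 + 60y3
  subject to:
    y1 + 4y3 >= 4
    y2 + 3y3 >= 4
    y1, y2, y3 >= 0

Solving the primal: x* = (8.25, 9).
  primal value c^T x* = 69.
Solving the dual: y* = (0, 1, 1).
  dual value b^T y* = 69.
Strong duality: c^T x* = b^T y*. Confirmed.

69


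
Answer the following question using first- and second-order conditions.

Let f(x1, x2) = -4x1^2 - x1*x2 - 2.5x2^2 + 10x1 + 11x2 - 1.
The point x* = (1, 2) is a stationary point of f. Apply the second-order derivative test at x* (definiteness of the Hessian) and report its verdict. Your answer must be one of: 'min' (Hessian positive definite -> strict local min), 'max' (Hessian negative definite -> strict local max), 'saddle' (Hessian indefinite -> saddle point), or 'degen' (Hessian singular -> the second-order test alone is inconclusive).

Compute the Hessian H = grad^2 f:
  H = [[-8, -1], [-1, -5]]
Verify stationarity: grad f(x*) = H x* + g = (0, 0).
Eigenvalues of H: -8.3028, -4.6972.
Both eigenvalues < 0, so H is negative definite -> x* is a strict local max.

max


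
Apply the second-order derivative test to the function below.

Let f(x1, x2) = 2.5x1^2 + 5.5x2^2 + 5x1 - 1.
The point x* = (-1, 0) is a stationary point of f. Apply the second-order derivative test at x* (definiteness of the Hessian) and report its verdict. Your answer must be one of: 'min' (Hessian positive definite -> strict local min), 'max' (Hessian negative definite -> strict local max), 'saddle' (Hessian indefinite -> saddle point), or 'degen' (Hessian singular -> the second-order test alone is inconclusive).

Compute the Hessian H = grad^2 f:
  H = [[5, 0], [0, 11]]
Verify stationarity: grad f(x*) = H x* + g = (0, 0).
Eigenvalues of H: 5, 11.
Both eigenvalues > 0, so H is positive definite -> x* is a strict local min.

min


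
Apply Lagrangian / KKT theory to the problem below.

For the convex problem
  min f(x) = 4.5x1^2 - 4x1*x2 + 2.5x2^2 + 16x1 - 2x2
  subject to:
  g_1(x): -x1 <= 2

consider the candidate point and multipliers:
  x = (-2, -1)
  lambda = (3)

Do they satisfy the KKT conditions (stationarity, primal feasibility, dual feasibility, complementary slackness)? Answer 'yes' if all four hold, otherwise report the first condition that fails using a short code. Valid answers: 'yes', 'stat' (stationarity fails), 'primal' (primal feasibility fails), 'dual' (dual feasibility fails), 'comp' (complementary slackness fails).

Gradient of f: grad f(x) = Q x + c = (2, 1)
Constraint values g_i(x) = a_i^T x - b_i:
  g_1((-2, -1)) = 0
Stationarity residual: grad f(x) + sum_i lambda_i a_i = (-1, 1)
  -> stationarity FAILS
Primal feasibility (all g_i <= 0): OK
Dual feasibility (all lambda_i >= 0): OK
Complementary slackness (lambda_i * g_i(x) = 0 for all i): OK

Verdict: the first failing condition is stationarity -> stat.

stat


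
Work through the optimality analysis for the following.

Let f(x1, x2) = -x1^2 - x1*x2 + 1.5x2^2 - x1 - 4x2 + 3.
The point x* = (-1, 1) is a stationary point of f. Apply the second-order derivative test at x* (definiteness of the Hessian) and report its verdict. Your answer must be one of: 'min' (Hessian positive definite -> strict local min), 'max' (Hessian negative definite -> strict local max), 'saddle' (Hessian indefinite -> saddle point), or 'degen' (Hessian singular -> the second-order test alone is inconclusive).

Compute the Hessian H = grad^2 f:
  H = [[-2, -1], [-1, 3]]
Verify stationarity: grad f(x*) = H x* + g = (0, 0).
Eigenvalues of H: -2.1926, 3.1926.
Eigenvalues have mixed signs, so H is indefinite -> x* is a saddle point.

saddle


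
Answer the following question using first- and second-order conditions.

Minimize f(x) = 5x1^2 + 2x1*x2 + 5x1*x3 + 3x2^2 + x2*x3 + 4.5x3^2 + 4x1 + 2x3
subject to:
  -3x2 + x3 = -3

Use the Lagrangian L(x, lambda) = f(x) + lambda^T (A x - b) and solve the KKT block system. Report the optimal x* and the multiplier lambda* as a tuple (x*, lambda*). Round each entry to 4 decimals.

Form the Lagrangian:
  L(x, lambda) = (1/2) x^T Q x + c^T x + lambda^T (A x - b)
Stationarity (grad_x L = 0): Q x + c + A^T lambda = 0.
Primal feasibility: A x = b.

This gives the KKT block system:
  [ Q   A^T ] [ x     ]   [-c ]
  [ A    0  ] [ lambda ] = [ b ]

Solving the linear system:
  x*      = (-0.4727, 0.9251, -0.2246)
  lambda* = (1.4602)
  f(x*)   = 1.0203

x* = (-0.4727, 0.9251, -0.2246), lambda* = (1.4602)


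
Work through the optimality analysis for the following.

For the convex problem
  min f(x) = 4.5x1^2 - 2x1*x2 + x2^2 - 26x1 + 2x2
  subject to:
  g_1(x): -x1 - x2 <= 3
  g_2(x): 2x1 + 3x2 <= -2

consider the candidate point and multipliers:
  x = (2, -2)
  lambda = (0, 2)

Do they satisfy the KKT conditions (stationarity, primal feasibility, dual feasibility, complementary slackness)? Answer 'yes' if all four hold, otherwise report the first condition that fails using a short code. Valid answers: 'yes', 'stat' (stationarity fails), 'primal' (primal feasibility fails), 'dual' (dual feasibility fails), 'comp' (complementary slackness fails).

Gradient of f: grad f(x) = Q x + c = (-4, -6)
Constraint values g_i(x) = a_i^T x - b_i:
  g_1((2, -2)) = -3
  g_2((2, -2)) = 0
Stationarity residual: grad f(x) + sum_i lambda_i a_i = (0, 0)
  -> stationarity OK
Primal feasibility (all g_i <= 0): OK
Dual feasibility (all lambda_i >= 0): OK
Complementary slackness (lambda_i * g_i(x) = 0 for all i): OK

Verdict: yes, KKT holds.

yes


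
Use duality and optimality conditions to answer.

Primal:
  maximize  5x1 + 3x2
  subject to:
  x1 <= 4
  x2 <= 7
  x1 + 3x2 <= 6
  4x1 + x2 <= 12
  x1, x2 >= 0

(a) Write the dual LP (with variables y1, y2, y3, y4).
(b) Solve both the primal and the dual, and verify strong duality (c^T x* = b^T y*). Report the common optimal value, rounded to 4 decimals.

The standard primal-dual pair for 'max c^T x s.t. A x <= b, x >= 0' is:
  Dual:  min b^T y  s.t.  A^T y >= c,  y >= 0.

So the dual LP is:
  minimize  4y1 + 7y2 + 6y3 + 12y4
  subject to:
    y1 + y3 + 4y4 >= 5
    y2 + 3y3 + y4 >= 3
    y1, y2, y3, y4 >= 0

Solving the primal: x* = (2.7273, 1.0909).
  primal value c^T x* = 16.9091.
Solving the dual: y* = (0, 0, 0.6364, 1.0909).
  dual value b^T y* = 16.9091.
Strong duality: c^T x* = b^T y*. Confirmed.

16.9091


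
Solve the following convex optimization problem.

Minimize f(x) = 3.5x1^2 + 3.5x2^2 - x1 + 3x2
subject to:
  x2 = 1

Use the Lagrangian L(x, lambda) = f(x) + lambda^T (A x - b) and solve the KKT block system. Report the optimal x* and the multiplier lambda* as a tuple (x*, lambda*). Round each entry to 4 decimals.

Form the Lagrangian:
  L(x, lambda) = (1/2) x^T Q x + c^T x + lambda^T (A x - b)
Stationarity (grad_x L = 0): Q x + c + A^T lambda = 0.
Primal feasibility: A x = b.

This gives the KKT block system:
  [ Q   A^T ] [ x     ]   [-c ]
  [ A    0  ] [ lambda ] = [ b ]

Solving the linear system:
  x*      = (0.1429, 1)
  lambda* = (-10)
  f(x*)   = 6.4286

x* = (0.1429, 1), lambda* = (-10)


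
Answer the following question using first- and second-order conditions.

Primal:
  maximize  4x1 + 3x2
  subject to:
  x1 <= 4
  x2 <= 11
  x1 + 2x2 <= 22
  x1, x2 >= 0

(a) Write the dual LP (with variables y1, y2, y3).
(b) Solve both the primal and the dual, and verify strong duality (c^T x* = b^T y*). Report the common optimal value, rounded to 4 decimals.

The standard primal-dual pair for 'max c^T x s.t. A x <= b, x >= 0' is:
  Dual:  min b^T y  s.t.  A^T y >= c,  y >= 0.

So the dual LP is:
  minimize  4y1 + 11y2 + 22y3
  subject to:
    y1 + y3 >= 4
    y2 + 2y3 >= 3
    y1, y2, y3 >= 0

Solving the primal: x* = (4, 9).
  primal value c^T x* = 43.
Solving the dual: y* = (2.5, 0, 1.5).
  dual value b^T y* = 43.
Strong duality: c^T x* = b^T y*. Confirmed.

43
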